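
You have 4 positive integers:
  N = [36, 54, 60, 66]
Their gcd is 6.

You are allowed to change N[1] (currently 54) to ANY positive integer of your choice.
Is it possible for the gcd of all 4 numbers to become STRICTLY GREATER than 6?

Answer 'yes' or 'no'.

Current gcd = 6
gcd of all OTHER numbers (without N[1]=54): gcd([36, 60, 66]) = 6
The new gcd after any change is gcd(6, new_value).
This can be at most 6.
Since 6 = old gcd 6, the gcd can only stay the same or decrease.

Answer: no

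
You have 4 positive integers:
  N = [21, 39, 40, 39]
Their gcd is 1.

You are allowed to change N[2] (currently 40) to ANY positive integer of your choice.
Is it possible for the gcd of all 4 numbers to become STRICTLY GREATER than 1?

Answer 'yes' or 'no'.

Answer: yes

Derivation:
Current gcd = 1
gcd of all OTHER numbers (without N[2]=40): gcd([21, 39, 39]) = 3
The new gcd after any change is gcd(3, new_value).
This can be at most 3.
Since 3 > old gcd 1, the gcd CAN increase (e.g., set N[2] = 3).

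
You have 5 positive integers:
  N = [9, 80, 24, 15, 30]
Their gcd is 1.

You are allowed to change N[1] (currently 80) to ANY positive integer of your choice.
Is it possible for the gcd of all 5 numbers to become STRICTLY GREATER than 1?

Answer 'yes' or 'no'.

Answer: yes

Derivation:
Current gcd = 1
gcd of all OTHER numbers (without N[1]=80): gcd([9, 24, 15, 30]) = 3
The new gcd after any change is gcd(3, new_value).
This can be at most 3.
Since 3 > old gcd 1, the gcd CAN increase (e.g., set N[1] = 3).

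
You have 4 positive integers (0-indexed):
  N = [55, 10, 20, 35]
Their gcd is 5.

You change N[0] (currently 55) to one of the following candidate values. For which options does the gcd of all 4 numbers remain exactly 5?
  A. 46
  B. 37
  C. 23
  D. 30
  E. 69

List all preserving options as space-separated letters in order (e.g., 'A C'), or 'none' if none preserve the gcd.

Answer: D

Derivation:
Old gcd = 5; gcd of others (without N[0]) = 5
New gcd for candidate v: gcd(5, v). Preserves old gcd iff gcd(5, v) = 5.
  Option A: v=46, gcd(5,46)=1 -> changes
  Option B: v=37, gcd(5,37)=1 -> changes
  Option C: v=23, gcd(5,23)=1 -> changes
  Option D: v=30, gcd(5,30)=5 -> preserves
  Option E: v=69, gcd(5,69)=1 -> changes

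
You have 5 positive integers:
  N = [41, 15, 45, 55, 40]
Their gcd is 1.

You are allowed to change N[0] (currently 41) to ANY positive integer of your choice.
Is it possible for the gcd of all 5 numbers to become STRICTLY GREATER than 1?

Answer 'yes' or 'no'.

Current gcd = 1
gcd of all OTHER numbers (without N[0]=41): gcd([15, 45, 55, 40]) = 5
The new gcd after any change is gcd(5, new_value).
This can be at most 5.
Since 5 > old gcd 1, the gcd CAN increase (e.g., set N[0] = 5).

Answer: yes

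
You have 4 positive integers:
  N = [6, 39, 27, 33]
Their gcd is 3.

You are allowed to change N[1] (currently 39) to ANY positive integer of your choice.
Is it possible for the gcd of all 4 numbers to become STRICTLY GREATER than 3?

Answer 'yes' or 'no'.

Current gcd = 3
gcd of all OTHER numbers (without N[1]=39): gcd([6, 27, 33]) = 3
The new gcd after any change is gcd(3, new_value).
This can be at most 3.
Since 3 = old gcd 3, the gcd can only stay the same or decrease.

Answer: no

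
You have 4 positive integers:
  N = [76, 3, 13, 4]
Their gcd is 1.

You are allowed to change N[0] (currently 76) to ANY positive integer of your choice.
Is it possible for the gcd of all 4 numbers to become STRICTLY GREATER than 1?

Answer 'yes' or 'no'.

Current gcd = 1
gcd of all OTHER numbers (without N[0]=76): gcd([3, 13, 4]) = 1
The new gcd after any change is gcd(1, new_value).
This can be at most 1.
Since 1 = old gcd 1, the gcd can only stay the same or decrease.

Answer: no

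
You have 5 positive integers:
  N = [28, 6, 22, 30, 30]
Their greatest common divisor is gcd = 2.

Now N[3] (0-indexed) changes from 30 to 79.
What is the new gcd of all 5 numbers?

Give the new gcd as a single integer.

Answer: 1

Derivation:
Numbers: [28, 6, 22, 30, 30], gcd = 2
Change: index 3, 30 -> 79
gcd of the OTHER numbers (without index 3): gcd([28, 6, 22, 30]) = 2
New gcd = gcd(g_others, new_val) = gcd(2, 79) = 1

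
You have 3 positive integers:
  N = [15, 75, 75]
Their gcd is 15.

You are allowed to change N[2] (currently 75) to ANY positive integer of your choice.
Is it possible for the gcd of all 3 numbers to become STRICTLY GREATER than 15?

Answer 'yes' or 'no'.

Answer: no

Derivation:
Current gcd = 15
gcd of all OTHER numbers (without N[2]=75): gcd([15, 75]) = 15
The new gcd after any change is gcd(15, new_value).
This can be at most 15.
Since 15 = old gcd 15, the gcd can only stay the same or decrease.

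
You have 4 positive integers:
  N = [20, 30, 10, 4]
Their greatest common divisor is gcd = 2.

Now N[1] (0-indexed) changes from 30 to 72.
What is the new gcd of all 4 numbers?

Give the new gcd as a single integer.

Answer: 2

Derivation:
Numbers: [20, 30, 10, 4], gcd = 2
Change: index 1, 30 -> 72
gcd of the OTHER numbers (without index 1): gcd([20, 10, 4]) = 2
New gcd = gcd(g_others, new_val) = gcd(2, 72) = 2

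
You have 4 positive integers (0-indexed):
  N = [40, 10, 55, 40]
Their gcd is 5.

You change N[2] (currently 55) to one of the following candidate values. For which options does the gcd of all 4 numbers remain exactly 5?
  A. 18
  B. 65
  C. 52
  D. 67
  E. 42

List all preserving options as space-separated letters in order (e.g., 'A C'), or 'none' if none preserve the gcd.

Old gcd = 5; gcd of others (without N[2]) = 10
New gcd for candidate v: gcd(10, v). Preserves old gcd iff gcd(10, v) = 5.
  Option A: v=18, gcd(10,18)=2 -> changes
  Option B: v=65, gcd(10,65)=5 -> preserves
  Option C: v=52, gcd(10,52)=2 -> changes
  Option D: v=67, gcd(10,67)=1 -> changes
  Option E: v=42, gcd(10,42)=2 -> changes

Answer: B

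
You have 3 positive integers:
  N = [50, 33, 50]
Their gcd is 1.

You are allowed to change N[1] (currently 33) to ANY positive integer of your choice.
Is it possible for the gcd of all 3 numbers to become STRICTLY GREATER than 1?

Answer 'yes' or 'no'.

Answer: yes

Derivation:
Current gcd = 1
gcd of all OTHER numbers (without N[1]=33): gcd([50, 50]) = 50
The new gcd after any change is gcd(50, new_value).
This can be at most 50.
Since 50 > old gcd 1, the gcd CAN increase (e.g., set N[1] = 50).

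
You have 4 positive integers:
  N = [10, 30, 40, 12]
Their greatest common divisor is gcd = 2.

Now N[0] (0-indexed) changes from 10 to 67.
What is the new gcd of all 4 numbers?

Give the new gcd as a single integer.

Answer: 1

Derivation:
Numbers: [10, 30, 40, 12], gcd = 2
Change: index 0, 10 -> 67
gcd of the OTHER numbers (without index 0): gcd([30, 40, 12]) = 2
New gcd = gcd(g_others, new_val) = gcd(2, 67) = 1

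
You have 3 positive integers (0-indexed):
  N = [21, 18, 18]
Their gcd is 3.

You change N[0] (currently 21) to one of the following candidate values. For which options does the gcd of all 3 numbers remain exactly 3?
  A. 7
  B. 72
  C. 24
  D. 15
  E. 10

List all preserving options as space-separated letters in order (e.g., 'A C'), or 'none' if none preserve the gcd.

Answer: D

Derivation:
Old gcd = 3; gcd of others (without N[0]) = 18
New gcd for candidate v: gcd(18, v). Preserves old gcd iff gcd(18, v) = 3.
  Option A: v=7, gcd(18,7)=1 -> changes
  Option B: v=72, gcd(18,72)=18 -> changes
  Option C: v=24, gcd(18,24)=6 -> changes
  Option D: v=15, gcd(18,15)=3 -> preserves
  Option E: v=10, gcd(18,10)=2 -> changes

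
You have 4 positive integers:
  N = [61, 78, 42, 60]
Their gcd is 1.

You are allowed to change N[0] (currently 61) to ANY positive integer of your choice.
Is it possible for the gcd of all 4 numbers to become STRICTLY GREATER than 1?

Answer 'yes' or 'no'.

Answer: yes

Derivation:
Current gcd = 1
gcd of all OTHER numbers (without N[0]=61): gcd([78, 42, 60]) = 6
The new gcd after any change is gcd(6, new_value).
This can be at most 6.
Since 6 > old gcd 1, the gcd CAN increase (e.g., set N[0] = 6).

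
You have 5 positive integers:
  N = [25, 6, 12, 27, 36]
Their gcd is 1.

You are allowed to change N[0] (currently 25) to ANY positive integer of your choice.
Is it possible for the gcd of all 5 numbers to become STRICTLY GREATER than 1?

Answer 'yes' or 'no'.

Answer: yes

Derivation:
Current gcd = 1
gcd of all OTHER numbers (without N[0]=25): gcd([6, 12, 27, 36]) = 3
The new gcd after any change is gcd(3, new_value).
This can be at most 3.
Since 3 > old gcd 1, the gcd CAN increase (e.g., set N[0] = 3).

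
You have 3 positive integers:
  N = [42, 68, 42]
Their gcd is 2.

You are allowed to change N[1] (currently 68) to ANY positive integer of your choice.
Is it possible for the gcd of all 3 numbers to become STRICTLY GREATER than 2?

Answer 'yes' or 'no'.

Answer: yes

Derivation:
Current gcd = 2
gcd of all OTHER numbers (without N[1]=68): gcd([42, 42]) = 42
The new gcd after any change is gcd(42, new_value).
This can be at most 42.
Since 42 > old gcd 2, the gcd CAN increase (e.g., set N[1] = 42).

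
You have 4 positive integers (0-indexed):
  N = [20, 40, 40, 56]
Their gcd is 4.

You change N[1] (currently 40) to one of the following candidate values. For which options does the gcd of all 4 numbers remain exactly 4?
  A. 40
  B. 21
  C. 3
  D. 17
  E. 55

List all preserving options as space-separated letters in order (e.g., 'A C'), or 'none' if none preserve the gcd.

Answer: A

Derivation:
Old gcd = 4; gcd of others (without N[1]) = 4
New gcd for candidate v: gcd(4, v). Preserves old gcd iff gcd(4, v) = 4.
  Option A: v=40, gcd(4,40)=4 -> preserves
  Option B: v=21, gcd(4,21)=1 -> changes
  Option C: v=3, gcd(4,3)=1 -> changes
  Option D: v=17, gcd(4,17)=1 -> changes
  Option E: v=55, gcd(4,55)=1 -> changes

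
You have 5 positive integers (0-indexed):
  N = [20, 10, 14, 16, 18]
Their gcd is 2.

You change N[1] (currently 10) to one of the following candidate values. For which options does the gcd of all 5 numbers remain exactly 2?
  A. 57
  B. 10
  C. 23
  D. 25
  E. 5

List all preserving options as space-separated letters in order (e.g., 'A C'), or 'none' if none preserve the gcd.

Answer: B

Derivation:
Old gcd = 2; gcd of others (without N[1]) = 2
New gcd for candidate v: gcd(2, v). Preserves old gcd iff gcd(2, v) = 2.
  Option A: v=57, gcd(2,57)=1 -> changes
  Option B: v=10, gcd(2,10)=2 -> preserves
  Option C: v=23, gcd(2,23)=1 -> changes
  Option D: v=25, gcd(2,25)=1 -> changes
  Option E: v=5, gcd(2,5)=1 -> changes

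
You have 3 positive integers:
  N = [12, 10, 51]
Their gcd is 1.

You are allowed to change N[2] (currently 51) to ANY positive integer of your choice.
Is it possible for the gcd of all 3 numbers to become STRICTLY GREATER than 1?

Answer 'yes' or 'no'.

Current gcd = 1
gcd of all OTHER numbers (without N[2]=51): gcd([12, 10]) = 2
The new gcd after any change is gcd(2, new_value).
This can be at most 2.
Since 2 > old gcd 1, the gcd CAN increase (e.g., set N[2] = 2).

Answer: yes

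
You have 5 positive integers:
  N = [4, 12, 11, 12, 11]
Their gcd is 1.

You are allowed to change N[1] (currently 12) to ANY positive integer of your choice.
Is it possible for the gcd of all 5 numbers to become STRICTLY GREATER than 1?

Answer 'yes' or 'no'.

Current gcd = 1
gcd of all OTHER numbers (without N[1]=12): gcd([4, 11, 12, 11]) = 1
The new gcd after any change is gcd(1, new_value).
This can be at most 1.
Since 1 = old gcd 1, the gcd can only stay the same or decrease.

Answer: no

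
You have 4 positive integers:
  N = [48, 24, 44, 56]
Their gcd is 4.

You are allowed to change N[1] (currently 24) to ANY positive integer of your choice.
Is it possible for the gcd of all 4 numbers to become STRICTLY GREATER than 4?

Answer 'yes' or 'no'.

Current gcd = 4
gcd of all OTHER numbers (without N[1]=24): gcd([48, 44, 56]) = 4
The new gcd after any change is gcd(4, new_value).
This can be at most 4.
Since 4 = old gcd 4, the gcd can only stay the same or decrease.

Answer: no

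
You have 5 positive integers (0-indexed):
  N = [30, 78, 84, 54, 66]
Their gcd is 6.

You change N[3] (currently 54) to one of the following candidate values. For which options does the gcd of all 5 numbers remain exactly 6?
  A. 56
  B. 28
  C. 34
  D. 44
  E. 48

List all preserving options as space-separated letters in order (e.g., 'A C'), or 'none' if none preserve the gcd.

Old gcd = 6; gcd of others (without N[3]) = 6
New gcd for candidate v: gcd(6, v). Preserves old gcd iff gcd(6, v) = 6.
  Option A: v=56, gcd(6,56)=2 -> changes
  Option B: v=28, gcd(6,28)=2 -> changes
  Option C: v=34, gcd(6,34)=2 -> changes
  Option D: v=44, gcd(6,44)=2 -> changes
  Option E: v=48, gcd(6,48)=6 -> preserves

Answer: E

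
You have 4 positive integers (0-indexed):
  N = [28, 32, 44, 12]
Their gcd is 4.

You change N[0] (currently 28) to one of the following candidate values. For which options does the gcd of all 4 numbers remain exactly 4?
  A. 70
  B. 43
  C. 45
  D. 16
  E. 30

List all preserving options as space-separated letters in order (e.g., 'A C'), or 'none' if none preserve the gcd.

Answer: D

Derivation:
Old gcd = 4; gcd of others (without N[0]) = 4
New gcd for candidate v: gcd(4, v). Preserves old gcd iff gcd(4, v) = 4.
  Option A: v=70, gcd(4,70)=2 -> changes
  Option B: v=43, gcd(4,43)=1 -> changes
  Option C: v=45, gcd(4,45)=1 -> changes
  Option D: v=16, gcd(4,16)=4 -> preserves
  Option E: v=30, gcd(4,30)=2 -> changes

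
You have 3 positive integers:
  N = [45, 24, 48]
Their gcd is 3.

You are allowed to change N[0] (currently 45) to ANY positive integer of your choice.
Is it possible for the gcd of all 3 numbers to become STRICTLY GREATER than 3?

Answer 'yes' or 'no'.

Answer: yes

Derivation:
Current gcd = 3
gcd of all OTHER numbers (without N[0]=45): gcd([24, 48]) = 24
The new gcd after any change is gcd(24, new_value).
This can be at most 24.
Since 24 > old gcd 3, the gcd CAN increase (e.g., set N[0] = 24).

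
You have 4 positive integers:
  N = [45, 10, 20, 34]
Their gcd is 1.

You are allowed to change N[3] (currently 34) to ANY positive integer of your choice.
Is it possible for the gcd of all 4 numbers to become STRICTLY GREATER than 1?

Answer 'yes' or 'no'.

Answer: yes

Derivation:
Current gcd = 1
gcd of all OTHER numbers (without N[3]=34): gcd([45, 10, 20]) = 5
The new gcd after any change is gcd(5, new_value).
This can be at most 5.
Since 5 > old gcd 1, the gcd CAN increase (e.g., set N[3] = 5).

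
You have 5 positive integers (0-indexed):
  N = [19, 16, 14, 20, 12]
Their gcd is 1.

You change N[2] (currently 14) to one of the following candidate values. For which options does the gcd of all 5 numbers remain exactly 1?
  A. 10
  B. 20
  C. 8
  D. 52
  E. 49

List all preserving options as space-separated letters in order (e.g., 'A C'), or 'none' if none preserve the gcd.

Answer: A B C D E

Derivation:
Old gcd = 1; gcd of others (without N[2]) = 1
New gcd for candidate v: gcd(1, v). Preserves old gcd iff gcd(1, v) = 1.
  Option A: v=10, gcd(1,10)=1 -> preserves
  Option B: v=20, gcd(1,20)=1 -> preserves
  Option C: v=8, gcd(1,8)=1 -> preserves
  Option D: v=52, gcd(1,52)=1 -> preserves
  Option E: v=49, gcd(1,49)=1 -> preserves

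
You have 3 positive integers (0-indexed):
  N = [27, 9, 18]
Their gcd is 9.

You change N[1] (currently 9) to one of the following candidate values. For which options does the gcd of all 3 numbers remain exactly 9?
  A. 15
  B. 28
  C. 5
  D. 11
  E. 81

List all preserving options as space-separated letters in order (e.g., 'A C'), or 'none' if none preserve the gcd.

Answer: E

Derivation:
Old gcd = 9; gcd of others (without N[1]) = 9
New gcd for candidate v: gcd(9, v). Preserves old gcd iff gcd(9, v) = 9.
  Option A: v=15, gcd(9,15)=3 -> changes
  Option B: v=28, gcd(9,28)=1 -> changes
  Option C: v=5, gcd(9,5)=1 -> changes
  Option D: v=11, gcd(9,11)=1 -> changes
  Option E: v=81, gcd(9,81)=9 -> preserves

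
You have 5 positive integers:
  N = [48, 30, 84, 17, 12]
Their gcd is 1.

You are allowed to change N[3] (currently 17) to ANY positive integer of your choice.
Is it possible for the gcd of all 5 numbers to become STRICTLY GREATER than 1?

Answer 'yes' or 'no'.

Current gcd = 1
gcd of all OTHER numbers (without N[3]=17): gcd([48, 30, 84, 12]) = 6
The new gcd after any change is gcd(6, new_value).
This can be at most 6.
Since 6 > old gcd 1, the gcd CAN increase (e.g., set N[3] = 6).

Answer: yes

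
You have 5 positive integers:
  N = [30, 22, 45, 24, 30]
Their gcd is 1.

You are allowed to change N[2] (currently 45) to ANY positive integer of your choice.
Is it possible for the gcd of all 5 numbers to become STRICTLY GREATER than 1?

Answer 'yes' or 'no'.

Answer: yes

Derivation:
Current gcd = 1
gcd of all OTHER numbers (without N[2]=45): gcd([30, 22, 24, 30]) = 2
The new gcd after any change is gcd(2, new_value).
This can be at most 2.
Since 2 > old gcd 1, the gcd CAN increase (e.g., set N[2] = 2).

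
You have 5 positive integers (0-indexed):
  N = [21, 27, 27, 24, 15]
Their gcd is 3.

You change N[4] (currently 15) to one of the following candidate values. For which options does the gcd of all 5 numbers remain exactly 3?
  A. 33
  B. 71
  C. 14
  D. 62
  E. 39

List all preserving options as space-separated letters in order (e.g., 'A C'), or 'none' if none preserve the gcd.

Old gcd = 3; gcd of others (without N[4]) = 3
New gcd for candidate v: gcd(3, v). Preserves old gcd iff gcd(3, v) = 3.
  Option A: v=33, gcd(3,33)=3 -> preserves
  Option B: v=71, gcd(3,71)=1 -> changes
  Option C: v=14, gcd(3,14)=1 -> changes
  Option D: v=62, gcd(3,62)=1 -> changes
  Option E: v=39, gcd(3,39)=3 -> preserves

Answer: A E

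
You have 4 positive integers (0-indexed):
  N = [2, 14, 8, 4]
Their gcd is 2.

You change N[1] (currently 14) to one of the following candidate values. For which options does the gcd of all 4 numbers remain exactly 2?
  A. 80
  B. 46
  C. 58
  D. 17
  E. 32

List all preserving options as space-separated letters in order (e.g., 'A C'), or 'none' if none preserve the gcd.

Old gcd = 2; gcd of others (without N[1]) = 2
New gcd for candidate v: gcd(2, v). Preserves old gcd iff gcd(2, v) = 2.
  Option A: v=80, gcd(2,80)=2 -> preserves
  Option B: v=46, gcd(2,46)=2 -> preserves
  Option C: v=58, gcd(2,58)=2 -> preserves
  Option D: v=17, gcd(2,17)=1 -> changes
  Option E: v=32, gcd(2,32)=2 -> preserves

Answer: A B C E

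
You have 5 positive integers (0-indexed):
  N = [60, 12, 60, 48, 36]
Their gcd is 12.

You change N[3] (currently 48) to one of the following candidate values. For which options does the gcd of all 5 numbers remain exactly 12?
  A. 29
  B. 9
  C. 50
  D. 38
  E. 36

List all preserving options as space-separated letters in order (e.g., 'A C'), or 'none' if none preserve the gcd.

Answer: E

Derivation:
Old gcd = 12; gcd of others (without N[3]) = 12
New gcd for candidate v: gcd(12, v). Preserves old gcd iff gcd(12, v) = 12.
  Option A: v=29, gcd(12,29)=1 -> changes
  Option B: v=9, gcd(12,9)=3 -> changes
  Option C: v=50, gcd(12,50)=2 -> changes
  Option D: v=38, gcd(12,38)=2 -> changes
  Option E: v=36, gcd(12,36)=12 -> preserves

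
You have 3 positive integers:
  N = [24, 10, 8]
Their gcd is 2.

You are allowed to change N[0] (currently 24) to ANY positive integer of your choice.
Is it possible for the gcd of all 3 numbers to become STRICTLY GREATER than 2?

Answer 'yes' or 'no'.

Current gcd = 2
gcd of all OTHER numbers (without N[0]=24): gcd([10, 8]) = 2
The new gcd after any change is gcd(2, new_value).
This can be at most 2.
Since 2 = old gcd 2, the gcd can only stay the same or decrease.

Answer: no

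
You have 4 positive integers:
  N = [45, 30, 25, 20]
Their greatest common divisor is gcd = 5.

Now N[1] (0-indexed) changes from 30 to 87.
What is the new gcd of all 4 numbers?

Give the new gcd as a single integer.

Numbers: [45, 30, 25, 20], gcd = 5
Change: index 1, 30 -> 87
gcd of the OTHER numbers (without index 1): gcd([45, 25, 20]) = 5
New gcd = gcd(g_others, new_val) = gcd(5, 87) = 1

Answer: 1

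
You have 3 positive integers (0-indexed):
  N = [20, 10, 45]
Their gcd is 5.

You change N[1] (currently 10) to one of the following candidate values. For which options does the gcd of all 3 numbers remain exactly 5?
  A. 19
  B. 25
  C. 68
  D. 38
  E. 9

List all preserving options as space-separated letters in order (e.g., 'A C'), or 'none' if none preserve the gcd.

Answer: B

Derivation:
Old gcd = 5; gcd of others (without N[1]) = 5
New gcd for candidate v: gcd(5, v). Preserves old gcd iff gcd(5, v) = 5.
  Option A: v=19, gcd(5,19)=1 -> changes
  Option B: v=25, gcd(5,25)=5 -> preserves
  Option C: v=68, gcd(5,68)=1 -> changes
  Option D: v=38, gcd(5,38)=1 -> changes
  Option E: v=9, gcd(5,9)=1 -> changes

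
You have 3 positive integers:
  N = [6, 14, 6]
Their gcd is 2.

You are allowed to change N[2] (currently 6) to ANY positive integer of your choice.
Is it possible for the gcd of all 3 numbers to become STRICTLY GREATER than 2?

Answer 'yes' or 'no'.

Current gcd = 2
gcd of all OTHER numbers (without N[2]=6): gcd([6, 14]) = 2
The new gcd after any change is gcd(2, new_value).
This can be at most 2.
Since 2 = old gcd 2, the gcd can only stay the same or decrease.

Answer: no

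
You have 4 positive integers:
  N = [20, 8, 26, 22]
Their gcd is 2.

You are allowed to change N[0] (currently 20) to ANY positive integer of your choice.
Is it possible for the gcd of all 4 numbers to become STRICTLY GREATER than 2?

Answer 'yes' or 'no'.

Answer: no

Derivation:
Current gcd = 2
gcd of all OTHER numbers (without N[0]=20): gcd([8, 26, 22]) = 2
The new gcd after any change is gcd(2, new_value).
This can be at most 2.
Since 2 = old gcd 2, the gcd can only stay the same or decrease.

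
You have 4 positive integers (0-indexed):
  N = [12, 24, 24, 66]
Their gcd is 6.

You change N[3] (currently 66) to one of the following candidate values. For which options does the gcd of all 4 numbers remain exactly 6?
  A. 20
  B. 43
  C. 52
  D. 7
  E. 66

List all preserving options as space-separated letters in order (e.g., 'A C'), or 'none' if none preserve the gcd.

Old gcd = 6; gcd of others (without N[3]) = 12
New gcd for candidate v: gcd(12, v). Preserves old gcd iff gcd(12, v) = 6.
  Option A: v=20, gcd(12,20)=4 -> changes
  Option B: v=43, gcd(12,43)=1 -> changes
  Option C: v=52, gcd(12,52)=4 -> changes
  Option D: v=7, gcd(12,7)=1 -> changes
  Option E: v=66, gcd(12,66)=6 -> preserves

Answer: E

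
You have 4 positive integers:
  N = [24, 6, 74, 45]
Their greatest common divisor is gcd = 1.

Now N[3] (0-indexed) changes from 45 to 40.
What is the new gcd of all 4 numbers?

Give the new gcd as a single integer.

Numbers: [24, 6, 74, 45], gcd = 1
Change: index 3, 45 -> 40
gcd of the OTHER numbers (without index 3): gcd([24, 6, 74]) = 2
New gcd = gcd(g_others, new_val) = gcd(2, 40) = 2

Answer: 2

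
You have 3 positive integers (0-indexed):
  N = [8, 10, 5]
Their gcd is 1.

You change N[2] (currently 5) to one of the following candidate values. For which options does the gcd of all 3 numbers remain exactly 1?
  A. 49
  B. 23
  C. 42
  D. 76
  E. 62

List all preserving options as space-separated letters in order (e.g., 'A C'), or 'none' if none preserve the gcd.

Old gcd = 1; gcd of others (without N[2]) = 2
New gcd for candidate v: gcd(2, v). Preserves old gcd iff gcd(2, v) = 1.
  Option A: v=49, gcd(2,49)=1 -> preserves
  Option B: v=23, gcd(2,23)=1 -> preserves
  Option C: v=42, gcd(2,42)=2 -> changes
  Option D: v=76, gcd(2,76)=2 -> changes
  Option E: v=62, gcd(2,62)=2 -> changes

Answer: A B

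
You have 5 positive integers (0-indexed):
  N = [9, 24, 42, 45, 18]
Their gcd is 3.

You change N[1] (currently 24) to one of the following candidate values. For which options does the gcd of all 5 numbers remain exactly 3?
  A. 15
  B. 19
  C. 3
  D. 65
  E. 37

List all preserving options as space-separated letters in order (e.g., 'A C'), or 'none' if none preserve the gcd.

Answer: A C

Derivation:
Old gcd = 3; gcd of others (without N[1]) = 3
New gcd for candidate v: gcd(3, v). Preserves old gcd iff gcd(3, v) = 3.
  Option A: v=15, gcd(3,15)=3 -> preserves
  Option B: v=19, gcd(3,19)=1 -> changes
  Option C: v=3, gcd(3,3)=3 -> preserves
  Option D: v=65, gcd(3,65)=1 -> changes
  Option E: v=37, gcd(3,37)=1 -> changes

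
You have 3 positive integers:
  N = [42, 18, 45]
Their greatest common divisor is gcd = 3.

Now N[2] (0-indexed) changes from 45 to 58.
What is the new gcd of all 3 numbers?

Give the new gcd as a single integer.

Answer: 2

Derivation:
Numbers: [42, 18, 45], gcd = 3
Change: index 2, 45 -> 58
gcd of the OTHER numbers (without index 2): gcd([42, 18]) = 6
New gcd = gcd(g_others, new_val) = gcd(6, 58) = 2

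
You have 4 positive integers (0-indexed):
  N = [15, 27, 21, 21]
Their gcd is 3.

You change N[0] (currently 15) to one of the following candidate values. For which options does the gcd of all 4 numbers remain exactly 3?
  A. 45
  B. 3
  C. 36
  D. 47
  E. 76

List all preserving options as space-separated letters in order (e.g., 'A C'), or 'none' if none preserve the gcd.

Old gcd = 3; gcd of others (without N[0]) = 3
New gcd for candidate v: gcd(3, v). Preserves old gcd iff gcd(3, v) = 3.
  Option A: v=45, gcd(3,45)=3 -> preserves
  Option B: v=3, gcd(3,3)=3 -> preserves
  Option C: v=36, gcd(3,36)=3 -> preserves
  Option D: v=47, gcd(3,47)=1 -> changes
  Option E: v=76, gcd(3,76)=1 -> changes

Answer: A B C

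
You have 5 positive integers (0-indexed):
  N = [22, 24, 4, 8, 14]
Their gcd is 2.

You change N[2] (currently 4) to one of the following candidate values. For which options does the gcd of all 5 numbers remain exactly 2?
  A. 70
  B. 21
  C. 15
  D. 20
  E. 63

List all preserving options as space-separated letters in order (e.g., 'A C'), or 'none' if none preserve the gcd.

Answer: A D

Derivation:
Old gcd = 2; gcd of others (without N[2]) = 2
New gcd for candidate v: gcd(2, v). Preserves old gcd iff gcd(2, v) = 2.
  Option A: v=70, gcd(2,70)=2 -> preserves
  Option B: v=21, gcd(2,21)=1 -> changes
  Option C: v=15, gcd(2,15)=1 -> changes
  Option D: v=20, gcd(2,20)=2 -> preserves
  Option E: v=63, gcd(2,63)=1 -> changes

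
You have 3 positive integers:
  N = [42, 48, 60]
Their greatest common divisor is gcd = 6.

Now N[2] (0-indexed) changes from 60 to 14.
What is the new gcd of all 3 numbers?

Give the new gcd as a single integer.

Numbers: [42, 48, 60], gcd = 6
Change: index 2, 60 -> 14
gcd of the OTHER numbers (without index 2): gcd([42, 48]) = 6
New gcd = gcd(g_others, new_val) = gcd(6, 14) = 2

Answer: 2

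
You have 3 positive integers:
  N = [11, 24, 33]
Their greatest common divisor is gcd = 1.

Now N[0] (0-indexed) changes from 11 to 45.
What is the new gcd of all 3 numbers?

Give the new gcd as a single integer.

Answer: 3

Derivation:
Numbers: [11, 24, 33], gcd = 1
Change: index 0, 11 -> 45
gcd of the OTHER numbers (without index 0): gcd([24, 33]) = 3
New gcd = gcd(g_others, new_val) = gcd(3, 45) = 3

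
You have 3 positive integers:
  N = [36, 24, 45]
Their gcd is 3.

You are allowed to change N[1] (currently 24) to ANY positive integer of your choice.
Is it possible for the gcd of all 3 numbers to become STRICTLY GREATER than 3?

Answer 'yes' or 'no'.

Current gcd = 3
gcd of all OTHER numbers (without N[1]=24): gcd([36, 45]) = 9
The new gcd after any change is gcd(9, new_value).
This can be at most 9.
Since 9 > old gcd 3, the gcd CAN increase (e.g., set N[1] = 9).

Answer: yes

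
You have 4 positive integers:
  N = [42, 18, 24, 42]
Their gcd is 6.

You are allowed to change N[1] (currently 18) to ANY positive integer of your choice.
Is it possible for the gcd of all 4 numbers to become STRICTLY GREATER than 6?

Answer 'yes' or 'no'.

Answer: no

Derivation:
Current gcd = 6
gcd of all OTHER numbers (without N[1]=18): gcd([42, 24, 42]) = 6
The new gcd after any change is gcd(6, new_value).
This can be at most 6.
Since 6 = old gcd 6, the gcd can only stay the same or decrease.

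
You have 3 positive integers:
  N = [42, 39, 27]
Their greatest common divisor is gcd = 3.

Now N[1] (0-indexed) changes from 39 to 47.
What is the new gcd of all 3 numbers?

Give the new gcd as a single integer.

Answer: 1

Derivation:
Numbers: [42, 39, 27], gcd = 3
Change: index 1, 39 -> 47
gcd of the OTHER numbers (without index 1): gcd([42, 27]) = 3
New gcd = gcd(g_others, new_val) = gcd(3, 47) = 1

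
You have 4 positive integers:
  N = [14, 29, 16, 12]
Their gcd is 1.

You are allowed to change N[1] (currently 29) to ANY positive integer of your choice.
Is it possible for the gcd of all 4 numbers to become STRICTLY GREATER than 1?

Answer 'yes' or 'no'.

Answer: yes

Derivation:
Current gcd = 1
gcd of all OTHER numbers (without N[1]=29): gcd([14, 16, 12]) = 2
The new gcd after any change is gcd(2, new_value).
This can be at most 2.
Since 2 > old gcd 1, the gcd CAN increase (e.g., set N[1] = 2).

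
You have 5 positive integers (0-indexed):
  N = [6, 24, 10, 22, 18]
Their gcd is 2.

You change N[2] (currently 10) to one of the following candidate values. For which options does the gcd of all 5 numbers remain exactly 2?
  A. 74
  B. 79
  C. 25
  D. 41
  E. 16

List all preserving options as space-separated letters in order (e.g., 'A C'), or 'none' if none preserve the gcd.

Old gcd = 2; gcd of others (without N[2]) = 2
New gcd for candidate v: gcd(2, v). Preserves old gcd iff gcd(2, v) = 2.
  Option A: v=74, gcd(2,74)=2 -> preserves
  Option B: v=79, gcd(2,79)=1 -> changes
  Option C: v=25, gcd(2,25)=1 -> changes
  Option D: v=41, gcd(2,41)=1 -> changes
  Option E: v=16, gcd(2,16)=2 -> preserves

Answer: A E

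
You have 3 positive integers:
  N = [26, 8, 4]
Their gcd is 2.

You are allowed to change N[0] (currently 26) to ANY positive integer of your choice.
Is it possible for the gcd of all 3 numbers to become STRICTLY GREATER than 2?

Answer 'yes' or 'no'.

Current gcd = 2
gcd of all OTHER numbers (without N[0]=26): gcd([8, 4]) = 4
The new gcd after any change is gcd(4, new_value).
This can be at most 4.
Since 4 > old gcd 2, the gcd CAN increase (e.g., set N[0] = 4).

Answer: yes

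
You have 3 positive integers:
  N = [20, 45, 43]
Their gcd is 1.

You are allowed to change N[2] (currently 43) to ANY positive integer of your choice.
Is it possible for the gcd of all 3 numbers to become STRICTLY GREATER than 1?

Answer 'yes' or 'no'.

Answer: yes

Derivation:
Current gcd = 1
gcd of all OTHER numbers (without N[2]=43): gcd([20, 45]) = 5
The new gcd after any change is gcd(5, new_value).
This can be at most 5.
Since 5 > old gcd 1, the gcd CAN increase (e.g., set N[2] = 5).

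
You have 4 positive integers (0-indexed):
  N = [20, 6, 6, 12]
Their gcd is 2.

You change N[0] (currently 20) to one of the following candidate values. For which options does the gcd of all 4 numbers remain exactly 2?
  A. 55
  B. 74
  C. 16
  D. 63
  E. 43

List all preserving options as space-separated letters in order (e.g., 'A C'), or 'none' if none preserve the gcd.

Old gcd = 2; gcd of others (without N[0]) = 6
New gcd for candidate v: gcd(6, v). Preserves old gcd iff gcd(6, v) = 2.
  Option A: v=55, gcd(6,55)=1 -> changes
  Option B: v=74, gcd(6,74)=2 -> preserves
  Option C: v=16, gcd(6,16)=2 -> preserves
  Option D: v=63, gcd(6,63)=3 -> changes
  Option E: v=43, gcd(6,43)=1 -> changes

Answer: B C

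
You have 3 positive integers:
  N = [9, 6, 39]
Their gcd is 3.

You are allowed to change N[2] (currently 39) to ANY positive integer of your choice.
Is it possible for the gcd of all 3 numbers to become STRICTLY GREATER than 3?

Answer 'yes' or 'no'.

Answer: no

Derivation:
Current gcd = 3
gcd of all OTHER numbers (without N[2]=39): gcd([9, 6]) = 3
The new gcd after any change is gcd(3, new_value).
This can be at most 3.
Since 3 = old gcd 3, the gcd can only stay the same or decrease.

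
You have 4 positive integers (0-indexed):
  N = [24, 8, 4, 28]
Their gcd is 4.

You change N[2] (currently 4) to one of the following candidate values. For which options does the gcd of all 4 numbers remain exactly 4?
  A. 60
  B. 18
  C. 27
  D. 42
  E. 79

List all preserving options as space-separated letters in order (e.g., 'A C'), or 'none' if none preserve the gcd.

Old gcd = 4; gcd of others (without N[2]) = 4
New gcd for candidate v: gcd(4, v). Preserves old gcd iff gcd(4, v) = 4.
  Option A: v=60, gcd(4,60)=4 -> preserves
  Option B: v=18, gcd(4,18)=2 -> changes
  Option C: v=27, gcd(4,27)=1 -> changes
  Option D: v=42, gcd(4,42)=2 -> changes
  Option E: v=79, gcd(4,79)=1 -> changes

Answer: A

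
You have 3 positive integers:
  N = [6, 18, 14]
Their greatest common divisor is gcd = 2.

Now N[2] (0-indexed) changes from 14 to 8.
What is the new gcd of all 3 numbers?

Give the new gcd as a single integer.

Answer: 2

Derivation:
Numbers: [6, 18, 14], gcd = 2
Change: index 2, 14 -> 8
gcd of the OTHER numbers (without index 2): gcd([6, 18]) = 6
New gcd = gcd(g_others, new_val) = gcd(6, 8) = 2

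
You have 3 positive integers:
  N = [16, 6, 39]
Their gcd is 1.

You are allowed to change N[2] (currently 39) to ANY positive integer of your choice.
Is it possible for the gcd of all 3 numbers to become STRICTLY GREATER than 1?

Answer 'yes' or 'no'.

Current gcd = 1
gcd of all OTHER numbers (without N[2]=39): gcd([16, 6]) = 2
The new gcd after any change is gcd(2, new_value).
This can be at most 2.
Since 2 > old gcd 1, the gcd CAN increase (e.g., set N[2] = 2).

Answer: yes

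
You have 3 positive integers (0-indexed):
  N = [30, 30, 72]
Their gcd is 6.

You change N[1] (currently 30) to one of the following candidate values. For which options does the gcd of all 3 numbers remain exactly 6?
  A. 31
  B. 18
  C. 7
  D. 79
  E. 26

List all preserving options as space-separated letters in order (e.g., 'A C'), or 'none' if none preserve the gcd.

Answer: B

Derivation:
Old gcd = 6; gcd of others (without N[1]) = 6
New gcd for candidate v: gcd(6, v). Preserves old gcd iff gcd(6, v) = 6.
  Option A: v=31, gcd(6,31)=1 -> changes
  Option B: v=18, gcd(6,18)=6 -> preserves
  Option C: v=7, gcd(6,7)=1 -> changes
  Option D: v=79, gcd(6,79)=1 -> changes
  Option E: v=26, gcd(6,26)=2 -> changes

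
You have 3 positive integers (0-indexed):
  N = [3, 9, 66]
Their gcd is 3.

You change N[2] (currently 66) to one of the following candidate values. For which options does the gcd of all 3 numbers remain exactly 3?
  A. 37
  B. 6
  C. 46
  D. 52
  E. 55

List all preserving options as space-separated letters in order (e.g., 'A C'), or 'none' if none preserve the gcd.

Old gcd = 3; gcd of others (without N[2]) = 3
New gcd for candidate v: gcd(3, v). Preserves old gcd iff gcd(3, v) = 3.
  Option A: v=37, gcd(3,37)=1 -> changes
  Option B: v=6, gcd(3,6)=3 -> preserves
  Option C: v=46, gcd(3,46)=1 -> changes
  Option D: v=52, gcd(3,52)=1 -> changes
  Option E: v=55, gcd(3,55)=1 -> changes

Answer: B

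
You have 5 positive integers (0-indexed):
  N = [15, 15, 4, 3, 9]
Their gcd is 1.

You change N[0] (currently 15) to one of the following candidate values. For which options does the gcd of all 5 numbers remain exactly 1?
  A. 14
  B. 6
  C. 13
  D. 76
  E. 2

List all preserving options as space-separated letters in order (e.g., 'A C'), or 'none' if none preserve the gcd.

Answer: A B C D E

Derivation:
Old gcd = 1; gcd of others (without N[0]) = 1
New gcd for candidate v: gcd(1, v). Preserves old gcd iff gcd(1, v) = 1.
  Option A: v=14, gcd(1,14)=1 -> preserves
  Option B: v=6, gcd(1,6)=1 -> preserves
  Option C: v=13, gcd(1,13)=1 -> preserves
  Option D: v=76, gcd(1,76)=1 -> preserves
  Option E: v=2, gcd(1,2)=1 -> preserves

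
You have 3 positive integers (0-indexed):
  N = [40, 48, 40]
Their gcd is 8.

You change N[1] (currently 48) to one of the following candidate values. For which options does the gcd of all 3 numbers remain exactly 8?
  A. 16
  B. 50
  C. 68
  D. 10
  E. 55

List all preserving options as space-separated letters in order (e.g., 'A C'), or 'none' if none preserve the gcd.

Old gcd = 8; gcd of others (without N[1]) = 40
New gcd for candidate v: gcd(40, v). Preserves old gcd iff gcd(40, v) = 8.
  Option A: v=16, gcd(40,16)=8 -> preserves
  Option B: v=50, gcd(40,50)=10 -> changes
  Option C: v=68, gcd(40,68)=4 -> changes
  Option D: v=10, gcd(40,10)=10 -> changes
  Option E: v=55, gcd(40,55)=5 -> changes

Answer: A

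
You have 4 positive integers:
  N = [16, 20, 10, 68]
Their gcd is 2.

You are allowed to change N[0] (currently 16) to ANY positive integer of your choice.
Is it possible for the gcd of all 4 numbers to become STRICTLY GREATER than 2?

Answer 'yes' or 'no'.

Current gcd = 2
gcd of all OTHER numbers (without N[0]=16): gcd([20, 10, 68]) = 2
The new gcd after any change is gcd(2, new_value).
This can be at most 2.
Since 2 = old gcd 2, the gcd can only stay the same or decrease.

Answer: no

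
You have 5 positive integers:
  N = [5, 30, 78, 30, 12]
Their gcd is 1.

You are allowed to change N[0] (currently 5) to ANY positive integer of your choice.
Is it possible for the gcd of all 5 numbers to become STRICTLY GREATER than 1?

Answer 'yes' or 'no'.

Current gcd = 1
gcd of all OTHER numbers (without N[0]=5): gcd([30, 78, 30, 12]) = 6
The new gcd after any change is gcd(6, new_value).
This can be at most 6.
Since 6 > old gcd 1, the gcd CAN increase (e.g., set N[0] = 6).

Answer: yes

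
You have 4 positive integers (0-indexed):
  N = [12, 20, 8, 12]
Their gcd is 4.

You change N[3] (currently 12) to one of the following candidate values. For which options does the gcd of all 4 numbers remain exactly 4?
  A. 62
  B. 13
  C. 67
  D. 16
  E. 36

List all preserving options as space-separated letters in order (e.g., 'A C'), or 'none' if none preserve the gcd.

Answer: D E

Derivation:
Old gcd = 4; gcd of others (without N[3]) = 4
New gcd for candidate v: gcd(4, v). Preserves old gcd iff gcd(4, v) = 4.
  Option A: v=62, gcd(4,62)=2 -> changes
  Option B: v=13, gcd(4,13)=1 -> changes
  Option C: v=67, gcd(4,67)=1 -> changes
  Option D: v=16, gcd(4,16)=4 -> preserves
  Option E: v=36, gcd(4,36)=4 -> preserves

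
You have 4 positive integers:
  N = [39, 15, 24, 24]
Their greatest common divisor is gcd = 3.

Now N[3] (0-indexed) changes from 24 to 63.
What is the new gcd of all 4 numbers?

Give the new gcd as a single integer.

Answer: 3

Derivation:
Numbers: [39, 15, 24, 24], gcd = 3
Change: index 3, 24 -> 63
gcd of the OTHER numbers (without index 3): gcd([39, 15, 24]) = 3
New gcd = gcd(g_others, new_val) = gcd(3, 63) = 3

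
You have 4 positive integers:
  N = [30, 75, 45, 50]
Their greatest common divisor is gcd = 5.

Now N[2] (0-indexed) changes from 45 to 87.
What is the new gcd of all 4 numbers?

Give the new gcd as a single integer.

Answer: 1

Derivation:
Numbers: [30, 75, 45, 50], gcd = 5
Change: index 2, 45 -> 87
gcd of the OTHER numbers (without index 2): gcd([30, 75, 50]) = 5
New gcd = gcd(g_others, new_val) = gcd(5, 87) = 1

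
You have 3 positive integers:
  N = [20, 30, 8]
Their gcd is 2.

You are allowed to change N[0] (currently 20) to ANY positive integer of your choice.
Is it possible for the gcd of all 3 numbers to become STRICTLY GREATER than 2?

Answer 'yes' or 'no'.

Answer: no

Derivation:
Current gcd = 2
gcd of all OTHER numbers (without N[0]=20): gcd([30, 8]) = 2
The new gcd after any change is gcd(2, new_value).
This can be at most 2.
Since 2 = old gcd 2, the gcd can only stay the same or decrease.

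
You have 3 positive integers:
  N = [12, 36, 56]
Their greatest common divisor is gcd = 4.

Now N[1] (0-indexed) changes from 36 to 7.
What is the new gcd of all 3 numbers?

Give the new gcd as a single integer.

Answer: 1

Derivation:
Numbers: [12, 36, 56], gcd = 4
Change: index 1, 36 -> 7
gcd of the OTHER numbers (without index 1): gcd([12, 56]) = 4
New gcd = gcd(g_others, new_val) = gcd(4, 7) = 1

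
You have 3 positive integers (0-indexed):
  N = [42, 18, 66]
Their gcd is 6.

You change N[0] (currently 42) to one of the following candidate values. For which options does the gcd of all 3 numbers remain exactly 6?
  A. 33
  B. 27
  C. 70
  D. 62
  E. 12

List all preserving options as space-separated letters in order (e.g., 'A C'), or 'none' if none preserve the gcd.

Old gcd = 6; gcd of others (without N[0]) = 6
New gcd for candidate v: gcd(6, v). Preserves old gcd iff gcd(6, v) = 6.
  Option A: v=33, gcd(6,33)=3 -> changes
  Option B: v=27, gcd(6,27)=3 -> changes
  Option C: v=70, gcd(6,70)=2 -> changes
  Option D: v=62, gcd(6,62)=2 -> changes
  Option E: v=12, gcd(6,12)=6 -> preserves

Answer: E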